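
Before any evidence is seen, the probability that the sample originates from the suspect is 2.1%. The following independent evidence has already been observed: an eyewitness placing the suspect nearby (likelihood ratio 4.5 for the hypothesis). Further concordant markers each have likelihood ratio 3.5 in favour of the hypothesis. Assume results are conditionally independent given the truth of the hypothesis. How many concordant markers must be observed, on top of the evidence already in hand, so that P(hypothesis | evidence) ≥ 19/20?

5

Prior odds = 0.021/0.979 = 21/979.
Bayes factor of the evidence already in hand = 4.5.
Odds after that evidence = (21/979) × 4.5 = 189/1958.
Target odds = 0.95/0.05 = 19.
Need 3.5ⁿ ≥ 19 ÷ (189/1958) = 37202/189.
3.5⁴ = 150.0625 falls short of 37202/189 but 3.5⁵ = 525.21875 reaches it, so n = 5.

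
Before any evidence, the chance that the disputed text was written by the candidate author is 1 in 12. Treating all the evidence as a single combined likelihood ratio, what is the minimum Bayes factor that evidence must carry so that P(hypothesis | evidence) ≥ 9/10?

Prior odds = (1/12)/(11/12) = 1/11.
Target odds = 0.9/0.1 = 9.
Required Bayes factor = 9 ÷ (1/11) = 99.

99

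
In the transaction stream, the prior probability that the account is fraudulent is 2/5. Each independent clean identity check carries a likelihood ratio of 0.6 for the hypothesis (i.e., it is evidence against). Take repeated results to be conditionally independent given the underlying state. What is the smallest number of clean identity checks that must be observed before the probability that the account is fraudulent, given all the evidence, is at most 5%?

Prior odds: 0.4 ÷ 0.6 = 2/3.
Likelihood ratio per clean identity check = 0.6.
Target posterior odds = 0.05/0.95 = 1/19.
Need (2/3) × 0.6ⁿ ≤ 1/19, i.e. 0.6ⁿ ≤ 3/38.
0.6⁴ = 0.1296 is still above 3/38 but 0.6⁵ = 0.07776 is at or below it, so n = 5.

5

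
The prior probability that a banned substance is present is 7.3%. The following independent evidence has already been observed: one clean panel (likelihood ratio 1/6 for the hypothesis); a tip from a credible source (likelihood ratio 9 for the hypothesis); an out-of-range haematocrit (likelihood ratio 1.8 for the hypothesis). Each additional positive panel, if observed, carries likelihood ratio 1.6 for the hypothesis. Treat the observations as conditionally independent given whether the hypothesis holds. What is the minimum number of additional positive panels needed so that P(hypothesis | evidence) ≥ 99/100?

14

Prior odds = 0.073/0.927 = 73/927.
Combined Bayes factor of the evidence already in hand = (1/6) × 9 × 1.8 = 2.7.
Odds after that evidence = (73/927) × 2.7 = 219/1030.
Target odds = 0.99/0.01 = 99.
Need 1.6ⁿ ≥ 99 ÷ (219/1030) = 33990/73.
1.6¹³ ≈450.36 falls short of 33990/73 but 1.6¹⁴ ≈720.576 reaches it, so n = 14.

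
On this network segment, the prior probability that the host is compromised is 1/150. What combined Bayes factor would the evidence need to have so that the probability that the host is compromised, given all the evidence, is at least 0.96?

Prior odds = (1/150)/(149/150) = 1/149.
Target odds = 0.96/0.04 = 24.
Required Bayes factor = 24 ÷ (1/149) = 3576.

3576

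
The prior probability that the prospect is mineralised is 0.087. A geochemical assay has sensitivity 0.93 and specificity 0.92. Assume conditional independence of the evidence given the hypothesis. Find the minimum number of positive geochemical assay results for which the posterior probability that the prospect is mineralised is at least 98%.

Prior odds: 0.087 ÷ 0.913 = 87/913.
False-positive rate = 1 − 0.92 = 0.08; likelihood ratio of a positive = 0.93/0.08 = 11.625.
Target odds: 0.98 ÷ 0.02 = 49.
Need (87/913) × 11.625ⁿ ≥ 49, i.e. 11.625ⁿ ≥ 44737/87.
11.625² = 135.140625 falls short of 44737/87 but 11.625³ = 804357/512 reaches it, so n = 3.

3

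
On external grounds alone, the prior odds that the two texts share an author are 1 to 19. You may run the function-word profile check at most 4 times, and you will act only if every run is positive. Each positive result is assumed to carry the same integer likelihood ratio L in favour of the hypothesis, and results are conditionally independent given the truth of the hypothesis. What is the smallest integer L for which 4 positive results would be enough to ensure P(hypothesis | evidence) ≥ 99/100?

7

Prior odds = 1/19.
Target odds = 0.99/0.01 = 99.
Need L⁴ ≥ 99 ÷ (1/19) = 1881.
6⁴ = 1296 < 1881 ≤ 2401 = 7⁴, so L = 7.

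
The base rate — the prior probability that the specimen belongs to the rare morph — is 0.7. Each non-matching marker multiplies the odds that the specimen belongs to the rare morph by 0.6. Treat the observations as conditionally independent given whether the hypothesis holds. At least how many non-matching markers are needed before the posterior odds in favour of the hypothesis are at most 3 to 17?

Prior odds = 0.7/0.3 = 7/3.
Likelihood ratio per non-matching marker = 0.6.
Target odds = 3/17.
Need (7/3) × 0.6ⁿ ≤ 3/17, i.e. 0.6ⁿ ≤ 9/119.
0.6⁵ = 0.07776 is still above 9/119 but 0.6⁶ = 729/15625 is at or below it, so n = 6.

6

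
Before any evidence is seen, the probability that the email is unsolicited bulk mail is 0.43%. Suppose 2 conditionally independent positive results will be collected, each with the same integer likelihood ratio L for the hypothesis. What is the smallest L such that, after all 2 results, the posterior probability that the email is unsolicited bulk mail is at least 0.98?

107

Prior odds = 0.0043/0.9957 = 43/9957.
Target odds = 0.98/0.02 = 49.
Need L² ≥ 49 ÷ (43/9957) = 487893/43.
106² = 11236 < 487893/43 ≤ 11449 = 107², so L = 107.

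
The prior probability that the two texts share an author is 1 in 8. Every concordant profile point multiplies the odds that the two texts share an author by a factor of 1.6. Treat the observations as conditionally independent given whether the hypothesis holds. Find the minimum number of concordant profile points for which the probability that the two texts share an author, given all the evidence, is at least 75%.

7

Prior odds: 0.125 ÷ 0.875 = 1/7.
Likelihood ratio per concordant profile point = 1.6.
Target odds: 0.75 ÷ 0.25 = 3.
Require 1.6ⁿ ≥ 3 ÷ (1/7) = 21.
1.6⁶ = 262144/15625 falls short of 21 but 1.6⁷ = 2097152/78125 reaches it, so n = 7.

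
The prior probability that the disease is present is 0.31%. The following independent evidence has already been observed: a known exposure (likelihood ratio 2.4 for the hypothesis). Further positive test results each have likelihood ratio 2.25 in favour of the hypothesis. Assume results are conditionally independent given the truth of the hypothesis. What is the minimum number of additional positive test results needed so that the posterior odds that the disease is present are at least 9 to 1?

Prior odds = 0.0031/0.9969 = 31/9969.
Bayes factor of the evidence already in hand = 2.4.
Odds after that evidence = (31/9969) × 2.4 = 124/16615.
Target odds = 9.
Need 2.25ⁿ ≥ 9 ÷ (124/16615) = 149535/124.
2.25⁸ = 43046721/65536 falls short of 149535/124 but 2.25⁹ = 387420489/262144 reaches it, so n = 9.

9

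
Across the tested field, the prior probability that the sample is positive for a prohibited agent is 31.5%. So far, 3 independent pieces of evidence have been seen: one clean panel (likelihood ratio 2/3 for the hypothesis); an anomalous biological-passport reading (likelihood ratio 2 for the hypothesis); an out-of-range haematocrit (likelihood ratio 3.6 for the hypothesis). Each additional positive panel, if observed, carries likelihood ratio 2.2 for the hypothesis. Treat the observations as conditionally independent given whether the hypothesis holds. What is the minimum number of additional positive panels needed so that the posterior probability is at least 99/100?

5

Prior odds = 0.315/0.685 = 63/137.
Combined Bayes factor of the evidence already in hand = (2/3) × 2 × 3.6 = 4.8.
Odds after that evidence = (63/137) × 4.8 = 1512/685.
Target odds = 0.99/0.01 = 99.
Need 2.2ⁿ ≥ 99 ÷ (1512/685) = 7535/168.
2.2⁴ = 23.4256 falls short of 7535/168 but 2.2⁵ = 51.53632 reaches it, so n = 5.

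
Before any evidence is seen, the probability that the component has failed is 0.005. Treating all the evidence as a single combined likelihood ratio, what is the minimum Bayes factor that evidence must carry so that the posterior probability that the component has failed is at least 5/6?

995

Prior odds = 0.005/0.995 = 1/199.
Target odds = (5/6)/(1/6) = 5.
Required Bayes factor = 5 ÷ (1/199) = 995.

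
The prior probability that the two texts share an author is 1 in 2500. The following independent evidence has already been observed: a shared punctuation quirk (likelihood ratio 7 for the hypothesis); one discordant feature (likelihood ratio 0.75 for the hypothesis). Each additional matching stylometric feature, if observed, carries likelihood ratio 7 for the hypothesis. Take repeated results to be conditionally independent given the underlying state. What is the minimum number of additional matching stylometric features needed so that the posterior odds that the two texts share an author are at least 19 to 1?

5

Prior odds = 0.0004/0.9996 = 1/2499.
Combined Bayes factor of the evidence already in hand = 7 × 0.75 = 5.25.
Odds after that evidence = (1/2499) × 5.25 = 1/476.
Target odds = 19.
Need 7ⁿ ≥ 19 ÷ (1/476) = 9044.
7⁴ = 2401 falls short of 9044 but 7⁵ = 16807 reaches it, so n = 5.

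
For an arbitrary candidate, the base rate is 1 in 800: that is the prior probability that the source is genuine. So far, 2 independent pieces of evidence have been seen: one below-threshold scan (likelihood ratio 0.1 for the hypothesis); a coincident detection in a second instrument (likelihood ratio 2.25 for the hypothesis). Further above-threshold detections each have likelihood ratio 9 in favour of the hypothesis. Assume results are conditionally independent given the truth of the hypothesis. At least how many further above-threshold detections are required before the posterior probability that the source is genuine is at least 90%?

5

Prior odds = 0.00125/0.99875 = 1/799.
Combined Bayes factor of the evidence already in hand = 0.1 × 2.25 = 0.225.
Odds after that evidence = (1/799) × 0.225 = 9/31960.
Target odds = 0.9/0.1 = 9.
Need 9ⁿ ≥ 9 ÷ (9/31960) = 31960.
9⁴ = 6561 falls short of 31960 but 9⁵ = 59049 reaches it, so n = 5.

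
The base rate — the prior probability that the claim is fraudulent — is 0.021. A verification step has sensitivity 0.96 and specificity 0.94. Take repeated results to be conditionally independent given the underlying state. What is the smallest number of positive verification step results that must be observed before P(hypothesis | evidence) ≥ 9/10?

3

Prior odds: 0.021 ÷ 0.979 = 21/979.
False-positive rate = 1 − 0.94 = 0.06; likelihood ratio of a positive = 0.96/0.06 = 16.
Target posterior odds = 0.9/0.1 = 9.
Need (21/979) × 16ⁿ ≥ 9, i.e. 16ⁿ ≥ 2937/7.
16² = 256 falls short of 2937/7 but 16³ = 4096 reaches it, so n = 3.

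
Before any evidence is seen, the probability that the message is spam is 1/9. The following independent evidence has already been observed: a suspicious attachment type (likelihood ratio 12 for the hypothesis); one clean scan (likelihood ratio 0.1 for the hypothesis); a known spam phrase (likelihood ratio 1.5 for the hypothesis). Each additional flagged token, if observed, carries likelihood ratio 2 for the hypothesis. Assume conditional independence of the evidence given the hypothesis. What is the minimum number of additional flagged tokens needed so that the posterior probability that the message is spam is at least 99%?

9

Prior odds = (1/9)/(8/9) = 0.125.
Combined Bayes factor of the evidence already in hand = 12 × 0.1 × 1.5 = 1.8.
Odds after that evidence = 0.125 × 1.8 = 0.225.
Target odds = 0.99/0.01 = 99.
Need 2ⁿ ≥ 99 ÷ 0.225 = 440.
2⁸ = 256 falls short of 440 but 2⁹ = 512 reaches it, so n = 9.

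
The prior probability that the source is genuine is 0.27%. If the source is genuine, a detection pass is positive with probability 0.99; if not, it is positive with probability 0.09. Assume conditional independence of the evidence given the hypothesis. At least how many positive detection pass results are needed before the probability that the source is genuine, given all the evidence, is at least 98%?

5

Prior odds = 0.0027/0.9973 = 27/9973.
Likelihood ratio of a positive = 0.99/0.09 = 11.
Target odds: 0.98 ÷ 0.02 = 49.
Need (27/9973) × 11ⁿ ≥ 49, i.e. 11ⁿ ≥ 488677/27.
11⁴ = 14641 falls short of 488677/27 but 11⁵ = 161051 reaches it, so n = 5.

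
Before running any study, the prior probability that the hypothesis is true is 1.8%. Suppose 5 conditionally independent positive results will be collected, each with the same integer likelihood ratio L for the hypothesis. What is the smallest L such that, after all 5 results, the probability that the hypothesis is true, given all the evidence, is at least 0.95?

Prior odds = 0.018/0.982 = 9/491.
Target odds = 0.95/0.05 = 19.
Need L⁵ ≥ 19 ÷ (9/491) = 9329/9.
4⁵ = 1024 < 9329/9 ≤ 3125 = 5⁵, so L = 5.

5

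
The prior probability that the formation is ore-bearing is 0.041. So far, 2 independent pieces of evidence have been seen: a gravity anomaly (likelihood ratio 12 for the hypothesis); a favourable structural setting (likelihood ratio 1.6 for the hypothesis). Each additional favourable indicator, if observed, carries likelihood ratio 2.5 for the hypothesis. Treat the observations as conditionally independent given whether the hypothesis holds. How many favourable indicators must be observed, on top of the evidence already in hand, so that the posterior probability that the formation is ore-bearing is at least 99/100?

6

Prior odds = 0.041/0.959 = 41/959.
Combined Bayes factor of the evidence already in hand = 12 × 1.6 = 19.2.
Odds after that evidence = (41/959) × 19.2 = 3936/4795.
Target odds = 0.99/0.01 = 99.
Need 2.5ⁿ ≥ 99 ÷ (3936/4795) = 158235/1312.
2.5⁵ = 97.65625 falls short of 158235/1312 but 2.5⁶ = 244.140625 reaches it, so n = 6.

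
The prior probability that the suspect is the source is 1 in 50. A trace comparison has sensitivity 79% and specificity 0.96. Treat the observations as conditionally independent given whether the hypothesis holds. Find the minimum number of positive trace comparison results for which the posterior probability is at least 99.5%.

4

Prior odds = 0.02/0.98 = 1/49.
False-positive rate = 1 − 0.96 = 0.04; likelihood ratio of a positive = 0.79/0.04 = 19.75.
Target odds: 0.995 ÷ 0.005 = 199.
Require 19.75ⁿ ≥ 199 ÷ (1/49) = 9751.
19.75³ = 7703.734375 falls short of 9751 but 19.75⁴ = 38950081/256 reaches it, so n = 4.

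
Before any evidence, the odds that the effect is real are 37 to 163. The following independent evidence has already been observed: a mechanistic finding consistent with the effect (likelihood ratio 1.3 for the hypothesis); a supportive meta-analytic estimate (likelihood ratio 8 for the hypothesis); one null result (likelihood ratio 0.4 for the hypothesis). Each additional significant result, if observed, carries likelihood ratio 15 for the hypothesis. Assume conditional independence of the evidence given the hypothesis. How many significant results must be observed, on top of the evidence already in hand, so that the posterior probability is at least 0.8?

1

Prior odds = 37/163.
Combined Bayes factor of the evidence already in hand = 1.3 × 8 × 0.4 = 4.16.
Odds after that evidence = (37/163) × 4.16 = 3848/4075.
Target odds = 0.8/0.2 = 4.
Need 15ⁿ ≥ 4 ÷ (3848/4075) = 4075/962.
15¹ = 15, which meets the required 4075/962; so n = 1.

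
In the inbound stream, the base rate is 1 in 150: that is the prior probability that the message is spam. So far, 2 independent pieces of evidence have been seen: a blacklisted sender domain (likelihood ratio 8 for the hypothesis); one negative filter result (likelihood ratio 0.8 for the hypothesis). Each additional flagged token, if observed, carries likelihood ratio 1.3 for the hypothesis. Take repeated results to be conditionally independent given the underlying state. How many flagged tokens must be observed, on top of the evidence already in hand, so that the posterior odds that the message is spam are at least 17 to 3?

Prior odds = (1/150)/(149/150) = 1/149.
Combined Bayes factor of the evidence already in hand = 8 × 0.8 = 6.4.
Odds after that evidence = (1/149) × 6.4 = 32/745.
Target odds = 17/3.
Need 1.3ⁿ ≥ 17/3 ÷ (32/745) = 12665/96.
1.3¹⁸ ≈112.455 falls short of 12665/96 but 1.3¹⁹ ≈146.192 reaches it, so n = 19.

19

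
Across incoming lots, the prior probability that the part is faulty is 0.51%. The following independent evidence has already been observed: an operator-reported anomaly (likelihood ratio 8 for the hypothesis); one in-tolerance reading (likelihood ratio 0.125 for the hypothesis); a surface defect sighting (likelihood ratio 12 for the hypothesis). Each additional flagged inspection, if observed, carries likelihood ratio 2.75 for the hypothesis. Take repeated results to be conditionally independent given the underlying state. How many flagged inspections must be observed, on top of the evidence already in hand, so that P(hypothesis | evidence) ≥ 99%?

8

Prior odds = 0.0051/0.9949 = 51/9949.
Combined Bayes factor of the evidence already in hand = 8 × 0.125 × 12 = 12.
Odds after that evidence = (51/9949) × 12 = 612/9949.
Target odds = 0.99/0.01 = 99.
Need 2.75ⁿ ≥ 99 ÷ (612/9949) = 109439/68.
2.75⁷ = 19487171/16384 falls short of 109439/68 but 2.75⁸ = 214358881/65536 reaches it, so n = 8.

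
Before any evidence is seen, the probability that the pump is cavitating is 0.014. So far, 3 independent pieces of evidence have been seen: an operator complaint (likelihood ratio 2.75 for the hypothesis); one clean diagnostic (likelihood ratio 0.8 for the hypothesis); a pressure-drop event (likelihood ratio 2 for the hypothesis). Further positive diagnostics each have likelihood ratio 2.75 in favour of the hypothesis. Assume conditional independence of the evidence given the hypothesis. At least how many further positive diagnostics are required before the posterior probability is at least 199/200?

8

Prior odds = 0.014/0.986 = 7/493.
Combined Bayes factor of the evidence already in hand = 2.75 × 0.8 × 2 = 4.4.
Odds after that evidence = (7/493) × 4.4 = 154/2465.
Target odds = 0.995/0.005 = 199.
Need 2.75ⁿ ≥ 199 ÷ (154/2465) = 490535/154.
2.75⁷ = 19487171/16384 falls short of 490535/154 but 2.75⁸ = 214358881/65536 reaches it, so n = 8.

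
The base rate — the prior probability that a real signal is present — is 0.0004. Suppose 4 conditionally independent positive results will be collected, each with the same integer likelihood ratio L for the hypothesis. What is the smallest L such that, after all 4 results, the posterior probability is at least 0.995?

27

Prior odds = 0.0004/0.9996 = 1/2499.
Target odds = 0.995/0.005 = 199.
Need L⁴ ≥ 199 ÷ (1/2499) = 497301.
26⁴ = 456976 < 497301 ≤ 531441 = 27⁴, so L = 27.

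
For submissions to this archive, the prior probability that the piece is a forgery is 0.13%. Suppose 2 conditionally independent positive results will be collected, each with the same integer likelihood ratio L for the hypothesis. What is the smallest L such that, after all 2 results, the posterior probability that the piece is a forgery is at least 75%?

Prior odds = 0.0013/0.9987 = 13/9987.
Target odds = 0.75/0.25 = 3.
Need L² ≥ 3 ÷ (13/9987) = 29961/13.
48² = 2304 < 29961/13 ≤ 2401 = 49², so L = 49.

49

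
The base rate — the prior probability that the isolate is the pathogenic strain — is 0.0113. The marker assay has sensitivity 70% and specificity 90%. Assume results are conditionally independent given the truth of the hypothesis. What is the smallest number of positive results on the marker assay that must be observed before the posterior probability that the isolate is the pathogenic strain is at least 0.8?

Prior odds: 0.0113 ÷ 0.9887 = 113/9887.
False-positive rate = 1 − 0.9 = 0.1; likelihood ratio of a positive = 0.7/0.1 = 7.
Target posterior odds = 0.8/0.2 = 4.
Need (113/9887) × 7ⁿ ≥ 4, i.e. 7ⁿ ≥ 39548/113.
7³ = 343 falls short of 39548/113 but 7⁴ = 2401 reaches it, so n = 4.

4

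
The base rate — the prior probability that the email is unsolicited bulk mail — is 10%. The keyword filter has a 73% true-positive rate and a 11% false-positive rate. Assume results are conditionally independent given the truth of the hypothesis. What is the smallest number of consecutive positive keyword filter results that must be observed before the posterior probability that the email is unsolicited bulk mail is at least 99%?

Prior odds: 0.1 ÷ 0.9 = 1/9.
Likelihood ratio of a positive result = 0.73/0.11 = 73/11.
Target posterior odds = 0.99/0.01 = 99.
Require (73/11)ⁿ ≥ 99 ÷ (1/9) = 891.
(73/11)³ = 389017/1331 falls short of 891 but (73/11)⁴ = 28398241/14641 reaches it, so n = 4.

4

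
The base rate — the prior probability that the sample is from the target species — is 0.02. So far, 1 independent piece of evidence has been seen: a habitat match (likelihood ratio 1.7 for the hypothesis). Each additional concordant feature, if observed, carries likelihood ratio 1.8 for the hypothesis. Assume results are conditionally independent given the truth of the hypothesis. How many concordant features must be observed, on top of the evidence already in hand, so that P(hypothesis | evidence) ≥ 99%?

14

Prior odds = 0.02/0.98 = 1/49.
Bayes factor of the evidence already in hand = 1.7.
Odds after that evidence = (1/49) × 1.7 = 17/490.
Target odds = 0.99/0.01 = 99.
Need 1.8ⁿ ≥ 99 ÷ (17/490) = 48510/17.
1.8¹³ ≈2082.3 falls short of 48510/17 but 1.8¹⁴ ≈3748.13 reaches it, so n = 14.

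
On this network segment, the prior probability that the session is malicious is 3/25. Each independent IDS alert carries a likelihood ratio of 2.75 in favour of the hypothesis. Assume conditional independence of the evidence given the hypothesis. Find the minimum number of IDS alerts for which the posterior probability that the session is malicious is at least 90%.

Prior odds: 0.12 ÷ 0.88 = 3/22.
Likelihood ratio per IDS alert = 2.75.
Target odds: 0.9 ÷ 0.1 = 9.
Require 2.75ⁿ ≥ 9 ÷ (3/22) = 66.
2.75⁴ = 57.19140625 falls short of 66 but 2.75⁵ = 161051/1024 reaches it, so n = 5.

5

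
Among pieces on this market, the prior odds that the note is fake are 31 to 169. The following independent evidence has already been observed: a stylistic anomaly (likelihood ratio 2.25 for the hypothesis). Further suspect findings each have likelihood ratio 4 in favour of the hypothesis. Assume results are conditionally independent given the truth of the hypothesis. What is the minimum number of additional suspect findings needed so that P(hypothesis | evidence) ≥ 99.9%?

Prior odds = 31/169.
Bayes factor of the evidence already in hand = 2.25.
Odds after that evidence = (31/169) × 2.25 = 279/676.
Target odds = 0.999/0.001 = 999.
Need 4ⁿ ≥ 999 ÷ (279/676) = 75036/31.
4⁵ = 1024 falls short of 75036/31 but 4⁶ = 4096 reaches it, so n = 6.

6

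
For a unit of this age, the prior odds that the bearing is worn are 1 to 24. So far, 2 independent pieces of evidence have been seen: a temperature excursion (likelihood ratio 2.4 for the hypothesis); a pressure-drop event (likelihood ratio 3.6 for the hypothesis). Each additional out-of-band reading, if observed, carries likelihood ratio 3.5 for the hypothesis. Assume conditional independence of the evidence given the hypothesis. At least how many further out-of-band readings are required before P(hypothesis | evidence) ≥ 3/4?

Prior odds = 1/24.
Combined Bayes factor of the evidence already in hand = 2.4 × 3.6 = 8.64.
Odds after that evidence = (1/24) × 8.64 = 0.36.
Target odds = 0.75/0.25 = 3.
Need 3.5ⁿ ≥ 3 ÷ 0.36 = 25/3.
3.5¹ = 3.5 falls short of 25/3 but 3.5² = 12.25 reaches it, so n = 2.

2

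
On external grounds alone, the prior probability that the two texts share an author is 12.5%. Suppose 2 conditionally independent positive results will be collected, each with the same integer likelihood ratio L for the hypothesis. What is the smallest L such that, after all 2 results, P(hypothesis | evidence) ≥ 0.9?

Prior odds = 0.125/0.875 = 1/7.
Target odds = 0.9/0.1 = 9.
Need L² ≥ 9 ÷ (1/7) = 63.
7² = 49 < 63 ≤ 64 = 8², so L = 8.

8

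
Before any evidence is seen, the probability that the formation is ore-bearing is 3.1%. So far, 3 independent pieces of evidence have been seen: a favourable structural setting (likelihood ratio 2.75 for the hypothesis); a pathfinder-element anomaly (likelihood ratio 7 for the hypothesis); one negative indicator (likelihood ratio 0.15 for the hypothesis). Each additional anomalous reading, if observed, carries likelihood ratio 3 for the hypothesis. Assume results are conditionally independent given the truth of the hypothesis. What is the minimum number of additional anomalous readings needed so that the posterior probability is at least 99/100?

Prior odds = 0.031/0.969 = 31/969.
Combined Bayes factor of the evidence already in hand = 2.75 × 7 × 0.15 = 2.8875.
Odds after that evidence = (31/969) × 2.8875 = 2387/25840.
Target odds = 0.99/0.01 = 99.
Need 3ⁿ ≥ 99 ÷ (2387/25840) = 232560/217.
3⁶ = 729 falls short of 232560/217 but 3⁷ = 2187 reaches it, so n = 7.

7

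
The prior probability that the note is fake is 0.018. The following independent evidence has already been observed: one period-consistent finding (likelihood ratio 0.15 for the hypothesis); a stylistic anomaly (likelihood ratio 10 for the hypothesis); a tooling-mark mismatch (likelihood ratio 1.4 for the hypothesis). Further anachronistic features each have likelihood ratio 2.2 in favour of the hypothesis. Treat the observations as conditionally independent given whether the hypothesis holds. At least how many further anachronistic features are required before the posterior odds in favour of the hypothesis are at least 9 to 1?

7

Prior odds = 0.018/0.982 = 9/491.
Combined Bayes factor of the evidence already in hand = 0.15 × 10 × 1.4 = 2.1.
Odds after that evidence = (9/491) × 2.1 = 189/4910.
Target odds = 9.
Need 2.2ⁿ ≥ 9 ÷ (189/4910) = 4910/21.
2.2⁶ = 1771561/15625 falls short of 4910/21 but 2.2⁷ = 19487171/78125 reaches it, so n = 7.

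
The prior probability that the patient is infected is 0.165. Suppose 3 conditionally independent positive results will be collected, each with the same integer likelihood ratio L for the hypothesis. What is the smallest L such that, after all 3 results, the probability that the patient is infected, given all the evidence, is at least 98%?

Prior odds = 0.165/0.835 = 33/167.
Target odds = 0.98/0.02 = 49.
Need L³ ≥ 49 ÷ (33/167) = 8183/33.
6³ = 216 < 8183/33 ≤ 343 = 7³, so L = 7.

7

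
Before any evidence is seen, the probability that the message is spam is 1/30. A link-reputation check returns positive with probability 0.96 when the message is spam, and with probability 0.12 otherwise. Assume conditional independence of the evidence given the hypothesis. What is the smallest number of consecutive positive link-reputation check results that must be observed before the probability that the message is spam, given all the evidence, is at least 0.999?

5

Prior odds = (1/30)/(29/30) = 1/29.
Likelihood ratio of a positive result = 0.96/0.12 = 8.
Target odds: 0.999 ÷ 0.001 = 999.
Need (1/29) × 8ⁿ ≥ 999, i.e. 8ⁿ ≥ 28971.
8⁴ = 4096 falls short of 28971 but 8⁵ = 32768 reaches it, so n = 5.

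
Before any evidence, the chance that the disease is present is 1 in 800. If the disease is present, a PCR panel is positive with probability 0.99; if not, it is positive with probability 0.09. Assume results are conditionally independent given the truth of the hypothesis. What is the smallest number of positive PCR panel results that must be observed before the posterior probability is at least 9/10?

Prior odds = 0.00125/0.99875 = 1/799.
Likelihood ratio of a positive = 0.99/0.09 = 11.
Target posterior odds = 0.9/0.1 = 9.
Need (1/799) × 11ⁿ ≥ 9, i.e. 11ⁿ ≥ 7191.
11³ = 1331 falls short of 7191 but 11⁴ = 14641 reaches it, so n = 4.

4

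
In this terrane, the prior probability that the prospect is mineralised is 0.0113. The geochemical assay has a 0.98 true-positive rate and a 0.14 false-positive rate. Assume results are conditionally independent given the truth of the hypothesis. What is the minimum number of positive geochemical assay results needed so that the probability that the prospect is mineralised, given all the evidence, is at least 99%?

Prior odds = 0.0113/0.9887 = 113/9887.
Likelihood ratio of a positive result = 0.98/0.14 = 7.
Target odds: 0.99 ÷ 0.01 = 99.
Require 7ⁿ ≥ 99 ÷ (113/9887) = 978813/113.
7⁴ = 2401 falls short of 978813/113 but 7⁵ = 16807 reaches it, so n = 5.

5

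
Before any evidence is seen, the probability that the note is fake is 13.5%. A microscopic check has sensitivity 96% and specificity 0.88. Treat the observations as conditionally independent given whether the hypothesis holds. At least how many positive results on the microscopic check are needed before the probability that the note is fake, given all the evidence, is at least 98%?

Prior odds: 0.135 ÷ 0.865 = 27/173.
False-positive rate = 1 − 0.88 = 0.12; likelihood ratio of a positive = 0.96/0.12 = 8.
Target odds: 0.98 ÷ 0.02 = 49.
Require 8ⁿ ≥ 49 ÷ (27/173) = 8477/27.
8² = 64 falls short of 8477/27 but 8³ = 512 reaches it, so n = 3.

3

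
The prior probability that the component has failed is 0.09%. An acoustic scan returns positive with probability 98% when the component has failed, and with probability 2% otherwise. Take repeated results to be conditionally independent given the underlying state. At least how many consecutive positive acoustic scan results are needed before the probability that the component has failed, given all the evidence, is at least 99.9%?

Prior odds: 0.0009 ÷ 0.9991 = 9/9991.
Likelihood ratio of a positive result = 0.98/0.02 = 49.
Target odds: 0.999 ÷ 0.001 = 999.
Need (9/9991) × 49ⁿ ≥ 999, i.e. 49ⁿ ≥ 1109001.
49³ = 117649 falls short of 1109001 but 49⁴ = 5764801 reaches it, so n = 4.

4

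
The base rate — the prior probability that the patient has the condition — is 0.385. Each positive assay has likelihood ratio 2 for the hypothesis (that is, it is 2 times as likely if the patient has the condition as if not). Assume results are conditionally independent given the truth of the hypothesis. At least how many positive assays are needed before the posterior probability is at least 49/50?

7

Prior odds = 0.385/0.615 = 77/123.
Likelihood ratio per positive assay = 2.
Target posterior odds = 0.98/0.02 = 49.
Need (77/123) × 2ⁿ ≥ 49, i.e. 2ⁿ ≥ 861/11.
2⁶ = 64 falls short of 861/11 but 2⁷ = 128 reaches it, so n = 7.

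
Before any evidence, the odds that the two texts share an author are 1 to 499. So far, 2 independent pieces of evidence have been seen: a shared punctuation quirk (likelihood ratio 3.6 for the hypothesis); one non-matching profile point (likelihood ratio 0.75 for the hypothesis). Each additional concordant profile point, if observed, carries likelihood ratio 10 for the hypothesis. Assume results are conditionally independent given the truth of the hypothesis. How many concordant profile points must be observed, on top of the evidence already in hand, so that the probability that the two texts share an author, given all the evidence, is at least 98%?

4

Prior odds = 1/499.
Combined Bayes factor of the evidence already in hand = 3.6 × 0.75 = 2.7.
Odds after that evidence = (1/499) × 2.7 = 27/4990.
Target odds = 0.98/0.02 = 49.
Need 10ⁿ ≥ 49 ÷ (27/4990) = 244510/27.
10³ = 1000 falls short of 244510/27 but 10⁴ = 10000 reaches it, so n = 4.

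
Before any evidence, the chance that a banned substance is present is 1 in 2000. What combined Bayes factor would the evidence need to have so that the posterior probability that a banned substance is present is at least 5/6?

9995

Prior odds = 0.0005/0.9995 = 1/1999.
Target odds = (5/6)/(1/6) = 5.
Required Bayes factor = 5 ÷ (1/1999) = 9995.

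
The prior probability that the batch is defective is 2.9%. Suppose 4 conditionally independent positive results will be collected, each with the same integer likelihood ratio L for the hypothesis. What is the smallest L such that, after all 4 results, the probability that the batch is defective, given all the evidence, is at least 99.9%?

Prior odds = 0.029/0.971 = 29/971.
Target odds = 0.999/0.001 = 999.
Need L⁴ ≥ 999 ÷ (29/971) = 970029/29.
13⁴ = 28561 < 970029/29 ≤ 38416 = 14⁴, so L = 14.

14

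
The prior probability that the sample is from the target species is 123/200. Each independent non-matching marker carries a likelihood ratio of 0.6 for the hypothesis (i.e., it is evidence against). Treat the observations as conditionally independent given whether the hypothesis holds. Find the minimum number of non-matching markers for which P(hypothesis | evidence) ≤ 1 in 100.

Prior odds = 0.615/0.385 = 123/77.
Likelihood ratio per non-matching marker = 0.6.
Target odds: 0.01 ÷ 0.99 = 1/99.
Require 0.6ⁿ ≤ 1/99 ÷ (123/77) = 7/1107.
0.6⁹ = 19683/1953125 is still above 7/1107 but 0.6¹⁰ = 59049/9765625 is at or below it, so n = 10.

10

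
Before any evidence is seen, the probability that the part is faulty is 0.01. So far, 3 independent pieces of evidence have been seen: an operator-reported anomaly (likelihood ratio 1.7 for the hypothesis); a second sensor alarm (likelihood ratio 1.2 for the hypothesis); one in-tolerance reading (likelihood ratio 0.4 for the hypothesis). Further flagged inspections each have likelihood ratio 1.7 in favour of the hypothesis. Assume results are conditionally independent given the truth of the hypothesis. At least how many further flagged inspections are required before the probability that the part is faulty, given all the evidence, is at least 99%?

18

Prior odds = 0.01/0.99 = 1/99.
Combined Bayes factor of the evidence already in hand = 1.7 × 1.2 × 0.4 = 0.816.
Odds after that evidence = (1/99) × 0.816 = 34/4125.
Target odds = 0.99/0.01 = 99.
Need 1.7ⁿ ≥ 99 ÷ (34/4125) = 408375/34.
1.7¹⁷ ≈8272.4 falls short of 408375/34 but 1.7¹⁸ ≈14063.1 reaches it, so n = 18.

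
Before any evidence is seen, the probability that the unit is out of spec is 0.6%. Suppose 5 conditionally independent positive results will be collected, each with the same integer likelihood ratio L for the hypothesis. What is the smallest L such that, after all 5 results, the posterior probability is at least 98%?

7

Prior odds = 0.006/0.994 = 3/497.
Target odds = 0.98/0.02 = 49.
Need L⁵ ≥ 49 ÷ (3/497) = 24353/3.
6⁵ = 7776 < 24353/3 ≤ 16807 = 7⁵, so L = 7.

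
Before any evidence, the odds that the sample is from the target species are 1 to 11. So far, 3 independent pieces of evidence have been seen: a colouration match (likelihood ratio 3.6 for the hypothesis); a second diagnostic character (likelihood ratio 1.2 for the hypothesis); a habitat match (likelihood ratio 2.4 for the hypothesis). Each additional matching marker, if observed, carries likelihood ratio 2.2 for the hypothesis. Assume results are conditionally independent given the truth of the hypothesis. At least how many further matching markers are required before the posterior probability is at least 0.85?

Prior odds = 1/11.
Combined Bayes factor of the evidence already in hand = 3.6 × 1.2 × 2.4 = 10.368.
Odds after that evidence = (1/11) × 10.368 = 1296/1375.
Target odds = 0.85/0.15 = 17/3.
Need 2.2ⁿ ≥ 17/3 ÷ (1296/1375) = 23375/3888.
2.2² = 4.84 falls short of 23375/3888 but 2.2³ = 10.648 reaches it, so n = 3.

3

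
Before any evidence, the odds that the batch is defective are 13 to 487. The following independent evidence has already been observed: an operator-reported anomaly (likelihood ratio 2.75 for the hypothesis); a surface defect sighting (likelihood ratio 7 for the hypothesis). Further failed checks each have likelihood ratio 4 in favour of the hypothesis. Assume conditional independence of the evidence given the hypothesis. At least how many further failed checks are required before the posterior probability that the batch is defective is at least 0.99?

4

Prior odds = 13/487.
Combined Bayes factor of the evidence already in hand = 2.75 × 7 = 19.25.
Odds after that evidence = (13/487) × 19.25 = 1001/1948.
Target odds = 0.99/0.01 = 99.
Need 4ⁿ ≥ 99 ÷ (1001/1948) = 17532/91.
4³ = 64 falls short of 17532/91 but 4⁴ = 256 reaches it, so n = 4.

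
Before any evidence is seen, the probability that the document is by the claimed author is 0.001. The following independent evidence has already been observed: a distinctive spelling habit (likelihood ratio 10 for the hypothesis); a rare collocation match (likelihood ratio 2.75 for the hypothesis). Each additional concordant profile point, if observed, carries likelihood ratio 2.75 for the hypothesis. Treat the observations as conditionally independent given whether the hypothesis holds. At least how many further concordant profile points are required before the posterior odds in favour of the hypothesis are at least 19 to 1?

7

Prior odds = 0.001/0.999 = 1/999.
Combined Bayes factor of the evidence already in hand = 10 × 2.75 = 27.5.
Odds after that evidence = (1/999) × 27.5 = 55/1998.
Target odds = 19.
Need 2.75ⁿ ≥ 19 ÷ (55/1998) = 37962/55.
2.75⁶ = 1771561/4096 falls short of 37962/55 but 2.75⁷ = 19487171/16384 reaches it, so n = 7.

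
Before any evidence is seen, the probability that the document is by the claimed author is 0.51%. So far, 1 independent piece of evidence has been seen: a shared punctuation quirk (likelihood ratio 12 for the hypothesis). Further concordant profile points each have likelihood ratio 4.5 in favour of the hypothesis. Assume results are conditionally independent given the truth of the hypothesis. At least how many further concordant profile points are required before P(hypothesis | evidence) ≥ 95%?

Prior odds = 0.0051/0.9949 = 51/9949.
Bayes factor of the evidence already in hand = 12.
Odds after that evidence = (51/9949) × 12 = 612/9949.
Target odds = 0.95/0.05 = 19.
Need 4.5ⁿ ≥ 19 ÷ (612/9949) = 189031/612.
4.5³ = 91.125 falls short of 189031/612 but 4.5⁴ = 410.0625 reaches it, so n = 4.

4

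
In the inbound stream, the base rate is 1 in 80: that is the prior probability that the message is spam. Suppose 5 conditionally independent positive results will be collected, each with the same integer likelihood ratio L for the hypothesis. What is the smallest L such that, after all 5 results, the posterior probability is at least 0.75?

Prior odds = 0.0125/0.9875 = 1/79.
Target odds = 0.75/0.25 = 3.
Need L⁵ ≥ 3 ÷ (1/79) = 237.
2⁵ = 32 < 237 ≤ 243 = 3⁵, so L = 3.

3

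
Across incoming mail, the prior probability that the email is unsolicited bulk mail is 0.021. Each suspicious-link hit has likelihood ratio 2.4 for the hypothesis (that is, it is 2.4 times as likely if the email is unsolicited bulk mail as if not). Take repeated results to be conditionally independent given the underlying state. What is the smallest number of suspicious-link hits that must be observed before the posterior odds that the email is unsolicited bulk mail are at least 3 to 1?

Prior odds: 0.021 ÷ 0.979 = 21/979.
Likelihood ratio per suspicious-link hit = 2.4.
Target odds = 3.
Require 2.4ⁿ ≥ 3 ÷ (21/979) = 979/7.
2.4⁵ = 79.62624 falls short of 979/7 but 2.4⁶ = 2985984/15625 reaches it, so n = 6.

6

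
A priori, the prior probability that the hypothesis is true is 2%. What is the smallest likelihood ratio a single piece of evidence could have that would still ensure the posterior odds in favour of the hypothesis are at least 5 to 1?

Prior odds = 0.02/0.98 = 1/49.
Target odds = 5.
Required Bayes factor = 5 ÷ (1/49) = 245.

245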